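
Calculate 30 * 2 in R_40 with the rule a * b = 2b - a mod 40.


30 * 2 = 2*2 - 30 mod 40
= 4 - 30 mod 40
= -26 mod 40 = 14

14


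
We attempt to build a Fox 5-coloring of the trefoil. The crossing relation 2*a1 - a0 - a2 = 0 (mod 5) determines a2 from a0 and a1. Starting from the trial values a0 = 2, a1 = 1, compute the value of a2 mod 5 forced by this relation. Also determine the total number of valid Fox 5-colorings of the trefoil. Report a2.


Step 1: Apply the given crossing relation 2*a1 - a0 - a2 = 0 (mod 5).
  a2 = 2*a1 - a0 mod 5
  a2 = 2*1 - 2 mod 5
  a2 = 2 - 2 mod 5
  a2 = 0 mod 5 = 0
Step 2: The trefoil has determinant 3.
  Number of Fox p-colorings (p prime) is p^2 if p = 3, else p.
  Since 5 does not divide 3, only trivial (constant) colorings exist.
  (So the trial a0 = 2, a1 = 1 with a0 != a1 does NOT extend to a valid coloring of the whole trefoil: the other two crossing relations require 3*(a1 - a0) = 0 (mod 5), which fails.)
  Total colorings = 5
Step 3: a2 = 0, total Fox 5-colorings = 5

0


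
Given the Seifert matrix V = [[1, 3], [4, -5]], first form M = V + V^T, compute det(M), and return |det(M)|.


Step 1: Form V + V^T where V = [[1, 3], [4, -5]]
  V^T = [[1, 4], [3, -5]]
  V + V^T = [[2, 7], [7, -10]]
Step 2: det(V + V^T) = 2*(-10) - 7*7
  = -20 - 49 = -69
Step 3: Knot determinant = |det(V + V^T)| = |-69| = 69

69


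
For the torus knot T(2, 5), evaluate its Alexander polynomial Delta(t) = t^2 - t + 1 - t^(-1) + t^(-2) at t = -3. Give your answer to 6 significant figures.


Substituting t = -3 into Delta(t) = t^2 - t + 1 - t^(-1) + t^(-2):
Term values: (9) + (3) + (1) + (0.333333) + (0.111111)
Sum = 13.44444444
Rounded to 6 significant figures: 13.4444

13.4444


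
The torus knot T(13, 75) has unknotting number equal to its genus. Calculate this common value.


For a torus knot T(p,q), both the unknotting number and genus equal (p-1)(q-1)/2.
= (13-1)(75-1)/2
= 12*74/2
= 888/2 = 444

444


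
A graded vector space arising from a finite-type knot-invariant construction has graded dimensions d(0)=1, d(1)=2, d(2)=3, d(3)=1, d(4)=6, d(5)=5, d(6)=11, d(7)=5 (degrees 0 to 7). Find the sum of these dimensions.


Total dimension = d(0) + d(1) + ... + d(7)
= 1 + 2 + 3 + 1 + 6 + 5 + 11 + 5
= 34

34


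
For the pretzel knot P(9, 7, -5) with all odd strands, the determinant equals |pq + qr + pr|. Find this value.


Step 1: Compute pq + qr + pr.
pq = 9*7 = 63
qr = 7*(-5) = -35
pr = 9*(-5) = -45
pq + qr + pr = 63 + (-35) + (-45) = -17
Step 2: Take absolute value.
det(P(9,7,-5)) = |-17| = 17

17


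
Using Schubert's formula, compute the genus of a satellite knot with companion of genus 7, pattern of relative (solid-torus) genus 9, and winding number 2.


Schubert: g(satellite) = g_rel(pattern) + |winding| * g(companion),
where g_rel(pattern) is the genus of the pattern relative to the solid torus.
= 9 + 2 * 7
= 9 + 14 = 23

23


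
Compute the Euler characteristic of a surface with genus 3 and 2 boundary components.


chi = 2 - 2g - b
= 2 - 2*3 - 2
= 2 - 6 - 2 = -6

-6


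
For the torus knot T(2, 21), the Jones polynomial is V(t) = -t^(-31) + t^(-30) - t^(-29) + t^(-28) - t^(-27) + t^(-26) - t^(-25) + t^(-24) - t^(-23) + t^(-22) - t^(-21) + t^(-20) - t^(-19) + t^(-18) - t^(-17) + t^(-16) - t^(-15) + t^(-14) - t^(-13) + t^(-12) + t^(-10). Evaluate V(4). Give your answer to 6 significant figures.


Substituting t = 4 into V(t) = -t^(-31) + t^(-30) - t^(-29) + t^(-28) - t^(-27) + t^(-26) - t^(-25) + t^(-24) - t^(-23) + t^(-22) - t^(-21) + t^(-20) - t^(-19) + t^(-18) - t^(-17) + t^(-16) - t^(-15) + t^(-14) - t^(-13) + t^(-12) + t^(-10):
  (-)t^(-31) = -2.1684e-19
  (+)t^(-30) = 8.67362e-19
  (-)t^(-29) = -3.46945e-18
  (+)t^(-28) = 1.38778e-17
  (-)t^(-27) = -5.55112e-17
  (+)t^(-26) = 2.22045e-16
  (-)t^(-25) = -8.88178e-16
  (+)t^(-24) = 3.55271e-15
  (-)t^(-23) = -1.42109e-14
  (+)t^(-22) = 5.68434e-14
  (-)t^(-21) = -2.27374e-13
  (+)t^(-20) = 9.09495e-13
  (-)t^(-19) = -3.63798e-12
  (+)t^(-18) = 1.45519e-11
  (-)t^(-17) = -5.82077e-11
  (+)t^(-16) = 2.32831e-10
  (-)t^(-15) = -9.31323e-10
  (+)t^(-14) = 3.72529e-09
  (-)t^(-13) = -1.49012e-08
  (+)t^(-12) = 5.96046e-08
  (+)t^(-10) = 9.53674e-07
Sum = (-2.1684e-19) + (8.67362e-19) + (-3.46945e-18) + (1.38778e-17) + (-5.55112e-17) + (2.22045e-16) + (-8.88178e-16) + (3.55271e-15) + (-1.42109e-14) + (5.68434e-14) + (-2.27374e-13) + (9.09495e-13) + (-3.63798e-12) + (1.45519e-11) + (-5.82077e-11) + (2.32831e-10) + (-9.31323e-10) + (3.72529e-09) + (-1.49012e-08) + (5.96046e-08) + (9.53674e-07)
= 1.001358032e-06
Rounded to 6 significant figures: 1.00136e-06

1.00136e-06


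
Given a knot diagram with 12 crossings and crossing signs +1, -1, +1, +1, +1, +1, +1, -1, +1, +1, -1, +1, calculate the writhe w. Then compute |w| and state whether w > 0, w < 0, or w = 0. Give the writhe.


Step 1: Count positive crossings (+1).
Positive crossings: 9
Step 2: Count negative crossings (-1).
Negative crossings: 3
Step 3: Writhe = (positive) - (negative)
w = 9 - 3 = 6
Step 4: |w| = 6, and w is positive

6


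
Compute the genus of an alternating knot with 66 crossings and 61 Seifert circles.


For alternating knots, g = (c - s + 1)/2.
= (66 - 61 + 1)/2
= 6/2 = 3

3


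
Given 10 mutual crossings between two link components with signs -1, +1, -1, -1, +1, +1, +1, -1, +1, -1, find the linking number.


Step 1: Count positive crossings: 5
Step 2: Count negative crossings: 5
Step 3: Sum of signs = 5 - 5 = 0
Step 4: Linking number = sum/2 = 0/2 = 0

0


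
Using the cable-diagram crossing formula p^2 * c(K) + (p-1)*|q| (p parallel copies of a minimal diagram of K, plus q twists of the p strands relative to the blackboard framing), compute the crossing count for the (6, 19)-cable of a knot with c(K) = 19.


Step 1: Each of the c(K) crossings of the companion diagram becomes p*p = p^2 crossings among the p parallel strands, and each of the |q| twists s_1 s_2 ... s_(p-1) adds (p-1) crossings.
  Crossings = p^2 * c(K) + (p-1)*|q|
Step 2: = 6^2 * 19 + (6-1)*19
Step 3: = 36*19 + 5*19
Step 4: = 684 + 95 = 779

779


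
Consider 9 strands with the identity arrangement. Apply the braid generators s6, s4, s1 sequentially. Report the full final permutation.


Starting with identity [1, 2, 3, 4, 5, 6, 7, 8, 9].
Apply generators in sequence:
  After s6: [1, 2, 3, 4, 5, 7, 6, 8, 9]
  After s4: [1, 2, 3, 5, 4, 7, 6, 8, 9]
  After s1: [2, 1, 3, 5, 4, 7, 6, 8, 9]
Final permutation: [2, 1, 3, 5, 4, 7, 6, 8, 9]

[2, 1, 3, 5, 4, 7, 6, 8, 9]


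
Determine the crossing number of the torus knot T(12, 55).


For a torus knot T(p, q) with gcd(p,q)=1,
the crossing number is min(p*(q-1), q*(p-1)).
p*(q-1) = 12*54 = 648
q*(p-1) = 55*11 = 605
min(648, 605) = 605

605


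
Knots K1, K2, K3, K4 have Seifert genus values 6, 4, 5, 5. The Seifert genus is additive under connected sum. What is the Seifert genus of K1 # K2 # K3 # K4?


The Seifert genus is additive under connected sum.
Seifert genus(K1 # K2 # K3 # K4) = (6) + (4) + (5) + (5)
= 20

20


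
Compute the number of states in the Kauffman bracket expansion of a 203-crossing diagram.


Each crossing contributes 2 choices (A-smoothing or B-smoothing).
Total states = 2^203 = 12855504354071922204335696738729300820177623950262342682411008

12855504354071922204335696738729300820177623950262342682411008


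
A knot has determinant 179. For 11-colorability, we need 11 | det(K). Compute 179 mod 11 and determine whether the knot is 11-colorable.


Step 1: A knot is p-colorable if and only if p divides its determinant.
Step 2: Compute 179 mod 11.
179 = 16 * 11 + 3
Step 3: 179 mod 11 = 3
Step 4: The knot is 11-colorable: no

3


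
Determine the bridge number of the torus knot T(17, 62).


The bridge number of T(p,q) is min(p,q).
min(17, 62) = 17

17


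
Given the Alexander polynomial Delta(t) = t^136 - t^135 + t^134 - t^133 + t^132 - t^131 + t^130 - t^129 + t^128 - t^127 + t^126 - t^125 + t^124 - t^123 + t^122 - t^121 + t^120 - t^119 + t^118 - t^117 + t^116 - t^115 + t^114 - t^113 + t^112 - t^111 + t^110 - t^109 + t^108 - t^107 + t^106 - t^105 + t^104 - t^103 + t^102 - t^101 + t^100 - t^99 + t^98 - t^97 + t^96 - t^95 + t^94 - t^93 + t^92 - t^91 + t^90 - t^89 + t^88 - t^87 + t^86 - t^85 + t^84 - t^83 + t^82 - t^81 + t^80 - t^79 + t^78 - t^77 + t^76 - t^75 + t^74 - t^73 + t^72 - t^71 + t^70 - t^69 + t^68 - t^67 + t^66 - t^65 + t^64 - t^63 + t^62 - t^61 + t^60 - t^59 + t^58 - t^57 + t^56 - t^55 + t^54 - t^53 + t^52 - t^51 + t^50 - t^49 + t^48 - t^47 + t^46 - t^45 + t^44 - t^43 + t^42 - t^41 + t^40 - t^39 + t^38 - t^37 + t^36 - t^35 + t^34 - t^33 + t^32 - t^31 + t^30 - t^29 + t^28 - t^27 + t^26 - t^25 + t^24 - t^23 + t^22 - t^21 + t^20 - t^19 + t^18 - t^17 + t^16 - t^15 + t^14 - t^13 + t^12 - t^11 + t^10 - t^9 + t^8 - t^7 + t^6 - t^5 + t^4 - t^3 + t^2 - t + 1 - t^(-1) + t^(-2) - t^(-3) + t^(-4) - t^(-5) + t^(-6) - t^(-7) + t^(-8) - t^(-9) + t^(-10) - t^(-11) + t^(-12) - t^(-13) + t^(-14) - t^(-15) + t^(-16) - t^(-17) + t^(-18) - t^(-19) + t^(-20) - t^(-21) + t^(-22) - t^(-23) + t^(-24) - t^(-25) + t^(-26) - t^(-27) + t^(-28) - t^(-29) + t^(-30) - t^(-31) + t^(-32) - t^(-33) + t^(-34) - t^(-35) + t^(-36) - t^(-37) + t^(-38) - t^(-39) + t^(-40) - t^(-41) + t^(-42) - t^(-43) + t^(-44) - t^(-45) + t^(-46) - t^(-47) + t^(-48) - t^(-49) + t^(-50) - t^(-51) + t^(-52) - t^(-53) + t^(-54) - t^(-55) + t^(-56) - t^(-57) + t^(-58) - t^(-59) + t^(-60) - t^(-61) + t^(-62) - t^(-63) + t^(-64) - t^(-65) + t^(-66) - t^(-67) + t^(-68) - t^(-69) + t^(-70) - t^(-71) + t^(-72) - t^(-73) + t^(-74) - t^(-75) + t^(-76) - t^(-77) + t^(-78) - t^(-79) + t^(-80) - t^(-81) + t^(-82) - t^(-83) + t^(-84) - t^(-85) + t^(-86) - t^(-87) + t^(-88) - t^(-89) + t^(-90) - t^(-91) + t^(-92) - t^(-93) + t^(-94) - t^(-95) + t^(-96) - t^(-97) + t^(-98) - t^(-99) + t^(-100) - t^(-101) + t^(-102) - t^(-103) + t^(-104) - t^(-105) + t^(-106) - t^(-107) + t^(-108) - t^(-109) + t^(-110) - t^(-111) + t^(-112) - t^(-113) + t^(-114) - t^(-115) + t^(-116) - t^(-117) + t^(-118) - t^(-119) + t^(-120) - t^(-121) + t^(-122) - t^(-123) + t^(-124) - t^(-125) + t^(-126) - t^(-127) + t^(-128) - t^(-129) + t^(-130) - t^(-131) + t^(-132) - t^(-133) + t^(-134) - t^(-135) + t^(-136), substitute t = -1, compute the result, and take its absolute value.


Step 1: The polynomial has 273 terms with alternating signs, exponents from 136 down to -136.
Step 2: Substitute t = -1. The i-th term has coefficient (-1)^i and exponent (m-i),
  so its value is (-1)^i * (-1)^(m-i) = (-1)^m = 1 for every i.
Step 3: All 273 terms equal 1, so Delta(-1) = 273 * (1) = 273
Step 4: |Delta(-1)| = 273

273


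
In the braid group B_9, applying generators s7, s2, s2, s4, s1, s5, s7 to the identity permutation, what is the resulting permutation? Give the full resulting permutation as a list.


Starting with identity [1, 2, 3, 4, 5, 6, 7, 8, 9].
Apply generators in sequence:
  After s7: [1, 2, 3, 4, 5, 6, 8, 7, 9]
  After s2: [1, 3, 2, 4, 5, 6, 8, 7, 9]
  After s2: [1, 2, 3, 4, 5, 6, 8, 7, 9]
  After s4: [1, 2, 3, 5, 4, 6, 8, 7, 9]
  After s1: [2, 1, 3, 5, 4, 6, 8, 7, 9]
  After s5: [2, 1, 3, 5, 6, 4, 8, 7, 9]
  After s7: [2, 1, 3, 5, 6, 4, 7, 8, 9]
Final permutation: [2, 1, 3, 5, 6, 4, 7, 8, 9]

[2, 1, 3, 5, 6, 4, 7, 8, 9]


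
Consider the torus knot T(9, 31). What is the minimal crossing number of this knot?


For a torus knot T(p, q) with gcd(p,q)=1,
the crossing number is min(p*(q-1), q*(p-1)).
p*(q-1) = 9*30 = 270
q*(p-1) = 31*8 = 248
min(270, 248) = 248

248


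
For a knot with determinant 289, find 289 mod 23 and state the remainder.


Step 1: A knot is p-colorable if and only if p divides its determinant.
Step 2: Compute 289 mod 23.
289 = 12 * 23 + 13
Step 3: 289 mod 23 = 13
Step 4: The knot is 23-colorable: no

13


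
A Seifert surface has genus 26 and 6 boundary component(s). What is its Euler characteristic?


chi = 2 - 2g - b
= 2 - 2*26 - 6
= 2 - 52 - 6 = -56

-56


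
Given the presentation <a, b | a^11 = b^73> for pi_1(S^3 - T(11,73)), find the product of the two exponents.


The relation is a^11 = b^73.
Product of exponents = 11 * 73
= 803

803


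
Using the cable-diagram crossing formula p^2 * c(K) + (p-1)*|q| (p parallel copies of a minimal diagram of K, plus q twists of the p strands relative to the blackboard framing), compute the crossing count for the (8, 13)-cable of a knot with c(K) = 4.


Step 1: Each of the c(K) crossings of the companion diagram becomes p*p = p^2 crossings among the p parallel strands, and each of the |q| twists s_1 s_2 ... s_(p-1) adds (p-1) crossings.
  Crossings = p^2 * c(K) + (p-1)*|q|
Step 2: = 8^2 * 4 + (8-1)*13
Step 3: = 64*4 + 7*13
Step 4: = 256 + 91 = 347

347


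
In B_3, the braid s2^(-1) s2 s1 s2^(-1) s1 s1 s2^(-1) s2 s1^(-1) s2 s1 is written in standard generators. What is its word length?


The word length counts the number of generators (including inverses).
Listing each generator: s2^(-1), s2, s1, s2^(-1), s1, s1, s2^(-1), s2, s1^(-1), s2, s1
There are 11 generators in this braid word.

11


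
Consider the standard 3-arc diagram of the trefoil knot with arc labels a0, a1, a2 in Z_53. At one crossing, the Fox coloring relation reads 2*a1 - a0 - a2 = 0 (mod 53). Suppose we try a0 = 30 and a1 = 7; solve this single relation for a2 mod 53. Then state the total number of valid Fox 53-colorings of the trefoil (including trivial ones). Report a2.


Step 1: Apply the given crossing relation 2*a1 - a0 - a2 = 0 (mod 53).
  a2 = 2*a1 - a0 mod 53
  a2 = 2*7 - 30 mod 53
  a2 = 14 - 30 mod 53
  a2 = -16 mod 53 = 37
Step 2: The trefoil has determinant 3.
  Number of Fox p-colorings (p prime) is p^2 if p = 3, else p.
  Since 53 does not divide 3, only trivial (constant) colorings exist.
  (So the trial a0 = 30, a1 = 7 with a0 != a1 does NOT extend to a valid coloring of the whole trefoil: the other two crossing relations require 3*(a1 - a0) = 0 (mod 53), which fails.)
  Total colorings = 53
Step 3: a2 = 37, total Fox 53-colorings = 53

37


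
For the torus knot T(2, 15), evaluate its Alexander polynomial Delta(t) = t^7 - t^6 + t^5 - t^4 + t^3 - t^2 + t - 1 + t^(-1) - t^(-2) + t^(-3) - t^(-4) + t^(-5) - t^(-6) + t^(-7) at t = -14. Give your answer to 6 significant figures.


Substituting t = -14 into Delta(t) = t^7 - t^6 + t^5 - t^4 + t^3 - t^2 + t - 1 + t^(-1) - t^(-2) + t^(-3) - t^(-4) + t^(-5) - t^(-6) + t^(-7):
Term values: (-105413504) + (-7529536) + (-537824) + (-38416) + (-2744) + (-196) + (-14) + (-1) + (-0.0714286) + (-0.00510204) + (-0.000364431) + (-2.60308e-05) + (-1.85934e-06) + (-1.3281e-07) + (-9.48645e-09)
Sum = -113522235.1
Rounded to 6 significant figures: -1.13522e+08

-1.13522e+08


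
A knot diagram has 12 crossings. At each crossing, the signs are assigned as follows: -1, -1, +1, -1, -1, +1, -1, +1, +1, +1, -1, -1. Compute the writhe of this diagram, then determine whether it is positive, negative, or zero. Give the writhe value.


Step 1: Count positive crossings (+1).
Positive crossings: 5
Step 2: Count negative crossings (-1).
Negative crossings: 7
Step 3: Writhe = (positive) - (negative)
w = 5 - 7 = -2
Step 4: |w| = 2, and w is negative

-2


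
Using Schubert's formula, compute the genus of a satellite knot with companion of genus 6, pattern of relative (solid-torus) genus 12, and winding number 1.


Schubert: g(satellite) = g_rel(pattern) + |winding| * g(companion),
where g_rel(pattern) is the genus of the pattern relative to the solid torus.
= 12 + 1 * 6
= 12 + 6 = 18

18


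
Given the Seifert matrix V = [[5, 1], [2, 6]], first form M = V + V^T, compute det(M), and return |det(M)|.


Step 1: Form V + V^T where V = [[5, 1], [2, 6]]
  V^T = [[5, 2], [1, 6]]
  V + V^T = [[10, 3], [3, 12]]
Step 2: det(V + V^T) = 10*12 - 3*3
  = 120 - 9 = 111
Step 3: Knot determinant = |det(V + V^T)| = |111| = 111

111


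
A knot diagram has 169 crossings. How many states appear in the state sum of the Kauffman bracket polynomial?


Each crossing contributes 2 choices (A-smoothing or B-smoothing).
Total states = 2^169 = 748288838313422294120286634350736906063837462003712

748288838313422294120286634350736906063837462003712


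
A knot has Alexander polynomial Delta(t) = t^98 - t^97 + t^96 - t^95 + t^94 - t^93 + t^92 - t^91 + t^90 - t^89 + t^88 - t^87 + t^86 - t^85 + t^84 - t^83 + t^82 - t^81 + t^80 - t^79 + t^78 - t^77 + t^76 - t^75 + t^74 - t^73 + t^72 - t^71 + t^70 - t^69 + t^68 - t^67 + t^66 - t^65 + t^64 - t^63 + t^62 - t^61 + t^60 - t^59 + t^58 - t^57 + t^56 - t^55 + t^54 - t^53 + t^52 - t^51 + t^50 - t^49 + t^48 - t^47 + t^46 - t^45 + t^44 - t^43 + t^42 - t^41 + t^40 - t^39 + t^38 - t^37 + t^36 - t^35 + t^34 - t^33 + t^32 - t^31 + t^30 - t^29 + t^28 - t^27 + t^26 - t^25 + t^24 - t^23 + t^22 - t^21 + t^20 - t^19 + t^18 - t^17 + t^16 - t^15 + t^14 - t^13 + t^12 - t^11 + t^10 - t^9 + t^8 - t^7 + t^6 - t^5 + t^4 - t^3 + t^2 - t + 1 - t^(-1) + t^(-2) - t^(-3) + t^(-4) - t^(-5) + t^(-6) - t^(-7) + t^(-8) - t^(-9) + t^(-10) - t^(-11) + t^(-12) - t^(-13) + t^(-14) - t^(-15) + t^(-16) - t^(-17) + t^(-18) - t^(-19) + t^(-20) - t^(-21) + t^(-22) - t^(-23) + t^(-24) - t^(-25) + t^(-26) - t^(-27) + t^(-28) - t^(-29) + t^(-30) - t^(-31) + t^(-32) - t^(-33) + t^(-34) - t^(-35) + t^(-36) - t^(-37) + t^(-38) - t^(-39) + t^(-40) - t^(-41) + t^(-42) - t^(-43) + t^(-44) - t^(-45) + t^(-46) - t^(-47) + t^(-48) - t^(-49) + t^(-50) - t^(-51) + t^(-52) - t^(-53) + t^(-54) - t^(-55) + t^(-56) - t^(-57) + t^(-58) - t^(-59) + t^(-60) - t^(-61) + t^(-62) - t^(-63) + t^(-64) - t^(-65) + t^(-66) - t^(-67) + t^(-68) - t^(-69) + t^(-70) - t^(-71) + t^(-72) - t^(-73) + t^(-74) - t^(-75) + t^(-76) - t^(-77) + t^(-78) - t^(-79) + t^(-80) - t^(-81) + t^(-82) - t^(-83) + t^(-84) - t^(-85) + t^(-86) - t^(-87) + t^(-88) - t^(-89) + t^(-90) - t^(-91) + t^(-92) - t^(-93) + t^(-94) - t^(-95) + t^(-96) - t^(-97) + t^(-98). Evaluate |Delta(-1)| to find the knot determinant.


Step 1: The polynomial has 197 terms with alternating signs, exponents from 98 down to -98.
Step 2: Substitute t = -1. The i-th term has coefficient (-1)^i and exponent (m-i),
  so its value is (-1)^i * (-1)^(m-i) = (-1)^m = 1 for every i.
Step 3: All 197 terms equal 1, so Delta(-1) = 197 * (1) = 197
Step 4: |Delta(-1)| = 197

197


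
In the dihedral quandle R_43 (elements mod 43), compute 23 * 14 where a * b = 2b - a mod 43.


23 * 14 = 2*14 - 23 mod 43
= 28 - 23 mod 43
= 5 mod 43 = 5

5


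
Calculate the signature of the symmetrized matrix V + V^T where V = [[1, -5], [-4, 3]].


Step 1: V + V^T = [[2, -9], [-9, 6]]
Step 2: trace = 8, det = -69
Step 3: Discriminant = 8^2 - 4*(-69) = 340
Step 4: Eigenvalues: 13.2195, -5.21954
Step 5: Signature = (# positive eigenvalues) - (# negative eigenvalues) = 0

0


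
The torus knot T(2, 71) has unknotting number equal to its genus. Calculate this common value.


For a torus knot T(p,q), both the unknotting number and genus equal (p-1)(q-1)/2.
= (2-1)(71-1)/2
= 1*70/2
= 70/2 = 35

35


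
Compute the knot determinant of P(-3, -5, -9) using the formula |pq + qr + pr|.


Step 1: Compute pq + qr + pr.
pq = (-3)*(-5) = 15
qr = (-5)*(-9) = 45
pr = (-3)*(-9) = 27
pq + qr + pr = 15 + 45 + 27 = 87
Step 2: Take absolute value.
det(P(-3,-5,-9)) = |87| = 87

87


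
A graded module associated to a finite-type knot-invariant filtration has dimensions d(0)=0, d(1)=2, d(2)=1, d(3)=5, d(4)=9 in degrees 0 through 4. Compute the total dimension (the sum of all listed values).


Total dimension = d(0) + d(1) + ... + d(4)
= 0 + 2 + 1 + 5 + 9
= 17

17


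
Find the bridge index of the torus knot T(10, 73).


The bridge number of T(p,q) is min(p,q).
min(10, 73) = 10

10


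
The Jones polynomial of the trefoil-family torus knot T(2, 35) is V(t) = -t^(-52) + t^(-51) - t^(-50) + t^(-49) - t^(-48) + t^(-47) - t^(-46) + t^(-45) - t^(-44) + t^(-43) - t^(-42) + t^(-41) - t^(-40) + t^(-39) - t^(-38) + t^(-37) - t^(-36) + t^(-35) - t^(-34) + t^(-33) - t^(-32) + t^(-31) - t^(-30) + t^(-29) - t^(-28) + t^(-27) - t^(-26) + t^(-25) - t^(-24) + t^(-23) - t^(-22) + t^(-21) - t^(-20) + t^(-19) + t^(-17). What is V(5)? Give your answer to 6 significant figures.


Substituting t = 5 into V(t) = -t^(-52) + t^(-51) - t^(-50) + t^(-49) - t^(-48) + t^(-47) - t^(-46) + t^(-45) - t^(-44) + t^(-43) - t^(-42) + t^(-41) - t^(-40) + t^(-39) - t^(-38) + t^(-37) - t^(-36) + t^(-35) - t^(-34) + t^(-33) - t^(-32) + t^(-31) - t^(-30) + t^(-29) - t^(-28) + t^(-27) - t^(-26) + t^(-25) - t^(-24) + t^(-23) - t^(-22) + t^(-21) - t^(-20) + t^(-19) + t^(-17):
  (-)t^(-52) = -4.5036e-37
  (+)t^(-51) = 2.2518e-36
  (-)t^(-50) = -1.1259e-35
  (+)t^(-49) = 5.6295e-35
  (-)t^(-48) = -2.81475e-34
  (+)t^(-47) = 1.40737e-33
  (-)t^(-46) = -7.03687e-33
  (+)t^(-45) = 3.51844e-32
  (-)t^(-44) = -1.75922e-31
  (+)t^(-43) = 8.79609e-31
  (-)t^(-42) = -4.39805e-30
  (+)t^(-41) = 2.19902e-29
  (-)t^(-40) = -1.09951e-28
  (+)t^(-39) = 5.49756e-28
  (-)t^(-38) = -2.74878e-27
  (+)t^(-37) = 1.37439e-26
  (-)t^(-36) = -6.87195e-26
  (+)t^(-35) = 3.43597e-25
  (-)t^(-34) = -1.71799e-24
  (+)t^(-33) = 8.58993e-24
  (-)t^(-32) = -4.29497e-23
  (+)t^(-31) = 2.14748e-22
  (-)t^(-30) = -1.07374e-21
  (+)t^(-29) = 5.36871e-21
  (-)t^(-28) = -2.68435e-20
  (+)t^(-27) = 1.34218e-19
  (-)t^(-26) = -6.71089e-19
  (+)t^(-25) = 3.35544e-18
  (-)t^(-24) = -1.67772e-17
  (+)t^(-23) = 8.38861e-17
  (-)t^(-22) = -4.1943e-16
  (+)t^(-21) = 2.09715e-15
  (-)t^(-20) = -1.04858e-14
  (+)t^(-19) = 5.24288e-14
  (+)t^(-17) = 1.31072e-12
Sum = (-4.5036e-37) + (2.2518e-36) + (-1.1259e-35) + (5.6295e-35) + (-2.81475e-34) + (1.40737e-33) + (-7.03687e-33) + (3.51844e-32) + (-1.75922e-31) + (8.79609e-31) + (-4.39805e-30) + (2.19902e-29) + (-1.09951e-28) + (5.49756e-28) + (-2.74878e-27) + (1.37439e-26) + (-6.87195e-26) + (3.43597e-25) + (-1.71799e-24) + (8.58993e-24) + (-4.29497e-23) + (2.14748e-22) + (-1.07374e-21) + (5.36871e-21) + (-2.68435e-20) + (1.34218e-19) + (-6.71089e-19) + (3.35544e-18) + (-1.67772e-17) + (8.38861e-17) + (-4.1943e-16) + (2.09715e-15) + (-1.04858e-14) + (5.24288e-14) + (1.31072e-12)
= 1.354410667e-12
Rounded to 6 significant figures: 1.35441e-12

1.35441e-12


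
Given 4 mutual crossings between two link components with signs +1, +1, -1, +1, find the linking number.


Step 1: Count positive crossings: 3
Step 2: Count negative crossings: 1
Step 3: Sum of signs = 3 - 1 = 2
Step 4: Linking number = sum/2 = 2/2 = 1

1


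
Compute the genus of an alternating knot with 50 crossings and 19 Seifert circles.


For alternating knots, g = (c - s + 1)/2.
= (50 - 19 + 1)/2
= 32/2 = 16

16


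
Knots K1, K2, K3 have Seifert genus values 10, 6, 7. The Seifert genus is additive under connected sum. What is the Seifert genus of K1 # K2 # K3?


The Seifert genus is additive under connected sum.
Seifert genus(K1 # K2 # K3) = (10) + (6) + (7)
= 23

23


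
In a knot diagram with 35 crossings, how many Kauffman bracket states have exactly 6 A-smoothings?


We choose which 6 of 35 crossings get A-smoothings.
C(35, 6) = 35! / (6! * 29!)
= 1623160

1623160


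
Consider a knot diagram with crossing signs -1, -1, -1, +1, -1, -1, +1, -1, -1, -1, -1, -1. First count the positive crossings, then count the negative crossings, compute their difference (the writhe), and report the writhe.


Step 1: Count positive crossings (+1).
Positive crossings: 2
Step 2: Count negative crossings (-1).
Negative crossings: 10
Step 3: Writhe = (positive) - (negative)
w = 2 - 10 = -8
Step 4: |w| = 8, and w is negative

-8


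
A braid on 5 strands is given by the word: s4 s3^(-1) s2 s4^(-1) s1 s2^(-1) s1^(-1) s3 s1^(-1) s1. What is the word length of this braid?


The word length counts the number of generators (including inverses).
Listing each generator: s4, s3^(-1), s2, s4^(-1), s1, s2^(-1), s1^(-1), s3, s1^(-1), s1
There are 10 generators in this braid word.

10


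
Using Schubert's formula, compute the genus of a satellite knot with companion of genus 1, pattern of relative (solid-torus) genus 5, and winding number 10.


Schubert: g(satellite) = g_rel(pattern) + |winding| * g(companion),
where g_rel(pattern) is the genus of the pattern relative to the solid torus.
= 5 + 10 * 1
= 5 + 10 = 15

15


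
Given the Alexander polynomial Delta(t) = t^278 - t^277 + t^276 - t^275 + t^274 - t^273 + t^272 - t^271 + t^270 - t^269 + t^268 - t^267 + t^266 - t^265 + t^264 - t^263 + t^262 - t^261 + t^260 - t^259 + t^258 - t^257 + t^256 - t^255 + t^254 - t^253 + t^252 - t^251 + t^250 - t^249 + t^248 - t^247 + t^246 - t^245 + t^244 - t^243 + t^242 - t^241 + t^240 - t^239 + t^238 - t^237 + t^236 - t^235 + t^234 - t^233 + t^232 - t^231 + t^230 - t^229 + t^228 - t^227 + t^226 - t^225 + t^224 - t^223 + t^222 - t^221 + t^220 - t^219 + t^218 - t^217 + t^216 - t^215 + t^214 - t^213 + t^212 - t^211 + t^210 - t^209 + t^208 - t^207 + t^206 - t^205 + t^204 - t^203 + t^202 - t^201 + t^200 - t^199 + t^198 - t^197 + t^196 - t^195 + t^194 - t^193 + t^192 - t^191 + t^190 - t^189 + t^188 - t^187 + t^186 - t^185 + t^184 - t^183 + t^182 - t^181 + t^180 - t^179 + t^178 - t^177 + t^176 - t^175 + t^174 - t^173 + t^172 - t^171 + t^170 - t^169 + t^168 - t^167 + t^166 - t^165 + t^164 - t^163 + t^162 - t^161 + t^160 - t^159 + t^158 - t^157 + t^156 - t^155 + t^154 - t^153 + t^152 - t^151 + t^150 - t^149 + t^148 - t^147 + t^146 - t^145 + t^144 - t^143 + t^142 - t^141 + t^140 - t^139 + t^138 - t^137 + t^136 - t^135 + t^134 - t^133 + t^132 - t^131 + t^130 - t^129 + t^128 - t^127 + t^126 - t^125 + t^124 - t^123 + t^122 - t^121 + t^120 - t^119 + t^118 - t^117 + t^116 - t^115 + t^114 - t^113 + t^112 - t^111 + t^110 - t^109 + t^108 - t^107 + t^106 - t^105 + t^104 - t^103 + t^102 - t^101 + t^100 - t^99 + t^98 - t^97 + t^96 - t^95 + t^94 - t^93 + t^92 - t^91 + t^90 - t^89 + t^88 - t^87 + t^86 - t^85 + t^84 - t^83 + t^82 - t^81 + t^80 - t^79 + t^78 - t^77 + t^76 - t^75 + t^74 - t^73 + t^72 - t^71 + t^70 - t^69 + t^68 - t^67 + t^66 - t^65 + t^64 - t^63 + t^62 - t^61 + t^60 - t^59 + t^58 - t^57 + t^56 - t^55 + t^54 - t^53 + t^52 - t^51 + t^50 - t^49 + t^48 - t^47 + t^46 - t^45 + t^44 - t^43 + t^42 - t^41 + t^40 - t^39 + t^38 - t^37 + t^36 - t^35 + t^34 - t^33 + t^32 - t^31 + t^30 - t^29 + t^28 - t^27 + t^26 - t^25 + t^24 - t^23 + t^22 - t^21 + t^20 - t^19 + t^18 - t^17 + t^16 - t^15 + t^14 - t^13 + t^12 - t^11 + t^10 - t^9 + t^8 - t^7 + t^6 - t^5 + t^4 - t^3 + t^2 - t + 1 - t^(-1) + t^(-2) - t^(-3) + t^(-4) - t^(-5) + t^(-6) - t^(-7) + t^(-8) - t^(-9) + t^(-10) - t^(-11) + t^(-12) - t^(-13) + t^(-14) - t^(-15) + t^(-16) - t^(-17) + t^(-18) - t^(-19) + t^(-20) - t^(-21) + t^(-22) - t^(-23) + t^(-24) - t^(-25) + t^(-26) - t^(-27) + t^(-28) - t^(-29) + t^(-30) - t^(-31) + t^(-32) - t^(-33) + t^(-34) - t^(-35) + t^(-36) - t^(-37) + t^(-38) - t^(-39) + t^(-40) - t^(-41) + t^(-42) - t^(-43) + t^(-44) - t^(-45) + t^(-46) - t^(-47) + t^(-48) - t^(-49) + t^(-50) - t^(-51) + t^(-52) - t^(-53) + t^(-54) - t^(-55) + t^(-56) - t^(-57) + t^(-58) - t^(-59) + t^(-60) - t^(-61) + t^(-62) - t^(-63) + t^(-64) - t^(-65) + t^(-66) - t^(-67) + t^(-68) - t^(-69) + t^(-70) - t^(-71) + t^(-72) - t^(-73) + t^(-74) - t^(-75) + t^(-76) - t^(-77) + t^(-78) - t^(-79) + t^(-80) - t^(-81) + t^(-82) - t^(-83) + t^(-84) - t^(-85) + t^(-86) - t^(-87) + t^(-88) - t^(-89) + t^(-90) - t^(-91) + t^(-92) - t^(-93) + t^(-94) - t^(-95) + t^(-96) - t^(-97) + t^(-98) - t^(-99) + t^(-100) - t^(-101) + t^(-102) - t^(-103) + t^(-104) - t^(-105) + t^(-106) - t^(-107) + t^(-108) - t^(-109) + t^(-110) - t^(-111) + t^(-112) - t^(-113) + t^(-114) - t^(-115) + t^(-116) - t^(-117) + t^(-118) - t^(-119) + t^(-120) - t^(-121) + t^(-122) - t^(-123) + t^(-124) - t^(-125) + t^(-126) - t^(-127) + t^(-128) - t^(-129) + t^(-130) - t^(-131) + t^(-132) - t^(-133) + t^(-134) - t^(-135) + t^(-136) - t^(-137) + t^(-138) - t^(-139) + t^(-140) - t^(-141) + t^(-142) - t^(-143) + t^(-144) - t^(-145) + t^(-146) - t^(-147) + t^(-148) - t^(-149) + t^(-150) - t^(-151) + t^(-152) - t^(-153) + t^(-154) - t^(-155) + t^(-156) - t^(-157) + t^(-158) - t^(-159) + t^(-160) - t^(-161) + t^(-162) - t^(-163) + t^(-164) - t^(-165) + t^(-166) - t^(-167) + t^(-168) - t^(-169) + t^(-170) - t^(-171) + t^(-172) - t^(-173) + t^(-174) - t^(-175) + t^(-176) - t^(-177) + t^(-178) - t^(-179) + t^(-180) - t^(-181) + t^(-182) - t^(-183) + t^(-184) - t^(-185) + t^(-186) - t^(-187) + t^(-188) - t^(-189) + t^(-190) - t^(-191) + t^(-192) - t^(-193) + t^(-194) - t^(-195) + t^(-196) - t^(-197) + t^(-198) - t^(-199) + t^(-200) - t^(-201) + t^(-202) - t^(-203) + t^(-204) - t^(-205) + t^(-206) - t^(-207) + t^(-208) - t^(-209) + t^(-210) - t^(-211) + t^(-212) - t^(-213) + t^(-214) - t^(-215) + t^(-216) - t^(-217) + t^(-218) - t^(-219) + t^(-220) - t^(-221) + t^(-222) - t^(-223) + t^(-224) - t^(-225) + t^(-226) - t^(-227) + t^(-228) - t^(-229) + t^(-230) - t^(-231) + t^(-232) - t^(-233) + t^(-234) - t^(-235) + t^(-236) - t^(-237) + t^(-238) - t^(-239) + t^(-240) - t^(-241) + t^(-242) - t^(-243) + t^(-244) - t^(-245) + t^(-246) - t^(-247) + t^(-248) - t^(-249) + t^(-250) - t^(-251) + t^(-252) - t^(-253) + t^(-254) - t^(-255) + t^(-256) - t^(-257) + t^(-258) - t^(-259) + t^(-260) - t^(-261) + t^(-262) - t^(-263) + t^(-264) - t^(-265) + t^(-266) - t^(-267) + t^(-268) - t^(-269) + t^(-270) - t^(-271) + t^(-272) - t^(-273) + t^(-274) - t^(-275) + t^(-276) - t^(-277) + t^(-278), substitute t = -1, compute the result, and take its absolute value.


Step 1: The polynomial has 557 terms with alternating signs, exponents from 278 down to -278.
Step 2: Substitute t = -1. The i-th term has coefficient (-1)^i and exponent (m-i),
  so its value is (-1)^i * (-1)^(m-i) = (-1)^m = 1 for every i.
Step 3: All 557 terms equal 1, so Delta(-1) = 557 * (1) = 557
Step 4: |Delta(-1)| = 557

557


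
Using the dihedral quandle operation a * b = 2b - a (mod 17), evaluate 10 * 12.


10 * 12 = 2*12 - 10 mod 17
= 24 - 10 mod 17
= 14 mod 17 = 14

14


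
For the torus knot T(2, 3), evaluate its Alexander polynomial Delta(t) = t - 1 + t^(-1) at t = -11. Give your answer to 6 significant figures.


Substituting t = -11 into Delta(t) = t - 1 + t^(-1):
Term values: (-11) + (-1) + (-0.0909091)
Sum = -12.09090909
Rounded to 6 significant figures: -12.0909

-12.0909


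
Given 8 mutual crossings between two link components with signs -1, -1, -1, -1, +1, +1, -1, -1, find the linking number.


Step 1: Count positive crossings: 2
Step 2: Count negative crossings: 6
Step 3: Sum of signs = 2 - 6 = -4
Step 4: Linking number = sum/2 = -4/2 = -2

-2


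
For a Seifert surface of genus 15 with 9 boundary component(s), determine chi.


chi = 2 - 2g - b
= 2 - 2*15 - 9
= 2 - 30 - 9 = -37

-37


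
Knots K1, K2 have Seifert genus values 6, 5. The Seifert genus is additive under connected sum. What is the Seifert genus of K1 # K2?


The Seifert genus is additive under connected sum.
Seifert genus(K1 # K2) = (6) + (5)
= 11

11


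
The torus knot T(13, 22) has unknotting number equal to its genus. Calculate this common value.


For a torus knot T(p,q), both the unknotting number and genus equal (p-1)(q-1)/2.
= (13-1)(22-1)/2
= 12*21/2
= 252/2 = 126

126


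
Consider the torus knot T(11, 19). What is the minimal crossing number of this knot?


For a torus knot T(p, q) with gcd(p,q)=1,
the crossing number is min(p*(q-1), q*(p-1)).
p*(q-1) = 11*18 = 198
q*(p-1) = 19*10 = 190
min(198, 190) = 190

190


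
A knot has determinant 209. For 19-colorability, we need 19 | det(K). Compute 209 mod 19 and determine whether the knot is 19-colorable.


Step 1: A knot is p-colorable if and only if p divides its determinant.
Step 2: Compute 209 mod 19.
209 = 11 * 19 + 0
Step 3: 209 mod 19 = 0
Step 4: The knot is 19-colorable: yes

0


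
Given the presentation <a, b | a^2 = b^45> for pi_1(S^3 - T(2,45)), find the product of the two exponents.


The relation is a^2 = b^45.
Product of exponents = 2 * 45
= 90

90


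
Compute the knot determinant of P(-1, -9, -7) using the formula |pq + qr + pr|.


Step 1: Compute pq + qr + pr.
pq = (-1)*(-9) = 9
qr = (-9)*(-7) = 63
pr = (-1)*(-7) = 7
pq + qr + pr = 9 + 63 + 7 = 79
Step 2: Take absolute value.
det(P(-1,-9,-7)) = |79| = 79

79


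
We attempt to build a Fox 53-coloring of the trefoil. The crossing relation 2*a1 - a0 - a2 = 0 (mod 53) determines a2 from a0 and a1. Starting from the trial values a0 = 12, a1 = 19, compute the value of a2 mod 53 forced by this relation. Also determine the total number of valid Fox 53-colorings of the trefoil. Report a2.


Step 1: Apply the given crossing relation 2*a1 - a0 - a2 = 0 (mod 53).
  a2 = 2*a1 - a0 mod 53
  a2 = 2*19 - 12 mod 53
  a2 = 38 - 12 mod 53
  a2 = 26 mod 53 = 26
Step 2: The trefoil has determinant 3.
  Number of Fox p-colorings (p prime) is p^2 if p = 3, else p.
  Since 53 does not divide 3, only trivial (constant) colorings exist.
  (So the trial a0 = 12, a1 = 19 with a0 != a1 does NOT extend to a valid coloring of the whole trefoil: the other two crossing relations require 3*(a1 - a0) = 0 (mod 53), which fails.)
  Total colorings = 53
Step 3: a2 = 26, total Fox 53-colorings = 53

26


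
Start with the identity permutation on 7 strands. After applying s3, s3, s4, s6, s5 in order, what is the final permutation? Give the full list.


Starting with identity [1, 2, 3, 4, 5, 6, 7].
Apply generators in sequence:
  After s3: [1, 2, 4, 3, 5, 6, 7]
  After s3: [1, 2, 3, 4, 5, 6, 7]
  After s4: [1, 2, 3, 5, 4, 6, 7]
  After s6: [1, 2, 3, 5, 4, 7, 6]
  After s5: [1, 2, 3, 5, 7, 4, 6]
Final permutation: [1, 2, 3, 5, 7, 4, 6]

[1, 2, 3, 5, 7, 4, 6]


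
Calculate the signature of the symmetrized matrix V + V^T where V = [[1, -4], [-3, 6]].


Step 1: V + V^T = [[2, -7], [-7, 12]]
Step 2: trace = 14, det = -25
Step 3: Discriminant = 14^2 - 4*(-25) = 296
Step 4: Eigenvalues: 15.6023, -1.60233
Step 5: Signature = (# positive eigenvalues) - (# negative eigenvalues) = 0

0


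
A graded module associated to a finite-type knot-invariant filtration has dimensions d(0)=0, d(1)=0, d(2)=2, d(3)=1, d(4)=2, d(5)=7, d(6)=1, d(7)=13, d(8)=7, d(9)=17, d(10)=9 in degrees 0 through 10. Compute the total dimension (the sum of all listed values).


Total dimension = d(0) + d(1) + ... + d(10)
= 0 + 0 + 2 + 1 + 2 + 7 + 1 + 13 + 7 + 17 + 9
= 59

59


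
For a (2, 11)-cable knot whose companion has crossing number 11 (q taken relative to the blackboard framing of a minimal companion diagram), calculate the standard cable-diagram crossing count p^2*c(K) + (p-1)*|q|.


Step 1: Each of the c(K) crossings of the companion diagram becomes p*p = p^2 crossings among the p parallel strands, and each of the |q| twists s_1 s_2 ... s_(p-1) adds (p-1) crossings.
  Crossings = p^2 * c(K) + (p-1)*|q|
Step 2: = 2^2 * 11 + (2-1)*11
Step 3: = 4*11 + 1*11
Step 4: = 44 + 11 = 55

55


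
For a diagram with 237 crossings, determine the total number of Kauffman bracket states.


Each crossing contributes 2 choices (A-smoothing or B-smoothing).
Total states = 2^237 = 220855883097298041197912187592864814478435487109452369765200775161577472

220855883097298041197912187592864814478435487109452369765200775161577472


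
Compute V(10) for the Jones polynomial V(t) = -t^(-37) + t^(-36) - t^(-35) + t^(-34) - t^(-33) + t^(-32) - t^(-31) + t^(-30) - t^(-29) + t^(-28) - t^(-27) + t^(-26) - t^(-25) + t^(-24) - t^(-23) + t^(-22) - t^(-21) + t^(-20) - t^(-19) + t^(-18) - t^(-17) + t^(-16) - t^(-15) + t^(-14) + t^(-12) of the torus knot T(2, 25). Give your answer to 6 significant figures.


Substituting t = 10 into V(t) = -t^(-37) + t^(-36) - t^(-35) + t^(-34) - t^(-33) + t^(-32) - t^(-31) + t^(-30) - t^(-29) + t^(-28) - t^(-27) + t^(-26) - t^(-25) + t^(-24) - t^(-23) + t^(-22) - t^(-21) + t^(-20) - t^(-19) + t^(-18) - t^(-17) + t^(-16) - t^(-15) + t^(-14) + t^(-12):
  (-)t^(-37) = -1e-37
  (+)t^(-36) = 1e-36
  (-)t^(-35) = -1e-35
  (+)t^(-34) = 1e-34
  (-)t^(-33) = -1e-33
  (+)t^(-32) = 1e-32
  (-)t^(-31) = -1e-31
  (+)t^(-30) = 1e-30
  (-)t^(-29) = -1e-29
  (+)t^(-28) = 1e-28
  (-)t^(-27) = -1e-27
  (+)t^(-26) = 1e-26
  (-)t^(-25) = -1e-25
  (+)t^(-24) = 1e-24
  (-)t^(-23) = -1e-23
  (+)t^(-22) = 1e-22
  (-)t^(-21) = -1e-21
  (+)t^(-20) = 1e-20
  (-)t^(-19) = -1e-19
  (+)t^(-18) = 1e-18
  (-)t^(-17) = -1e-17
  (+)t^(-16) = 1e-16
  (-)t^(-15) = -1e-15
  (+)t^(-14) = 1e-14
  (+)t^(-12) = 1e-12
Sum = (-1e-37) + (1e-36) + (-1e-35) + (1e-34) + (-1e-33) + (1e-32) + (-1e-31) + (1e-30) + (-1e-29) + (1e-28) + (-1e-27) + (1e-26) + (-1e-25) + (1e-24) + (-1e-23) + (1e-22) + (-1e-21) + (1e-20) + (-1e-19) + (1e-18) + (-1e-17) + (1e-16) + (-1e-15) + (1e-14) + (1e-12)
= 1.009090909e-12
Rounded to 6 significant figures: 1.00909e-12

1.00909e-12


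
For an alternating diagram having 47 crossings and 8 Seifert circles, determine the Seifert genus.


For alternating knots, g = (c - s + 1)/2.
= (47 - 8 + 1)/2
= 40/2 = 20

20


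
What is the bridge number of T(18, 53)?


The bridge number of T(p,q) is min(p,q).
min(18, 53) = 18

18


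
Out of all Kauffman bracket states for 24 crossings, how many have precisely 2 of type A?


We choose which 2 of 24 crossings get A-smoothings.
C(24, 2) = 24! / (2! * 22!)
= 276

276


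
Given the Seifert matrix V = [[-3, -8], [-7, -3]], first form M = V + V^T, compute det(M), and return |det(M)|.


Step 1: Form V + V^T where V = [[-3, -8], [-7, -3]]
  V^T = [[-3, -7], [-8, -3]]
  V + V^T = [[-6, -15], [-15, -6]]
Step 2: det(V + V^T) = (-6)*(-6) - (-15)*(-15)
  = 36 - 225 = -189
Step 3: Knot determinant = |det(V + V^T)| = |-189| = 189

189


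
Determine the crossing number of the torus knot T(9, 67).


For a torus knot T(p, q) with gcd(p,q)=1,
the crossing number is min(p*(q-1), q*(p-1)).
p*(q-1) = 9*66 = 594
q*(p-1) = 67*8 = 536
min(594, 536) = 536

536


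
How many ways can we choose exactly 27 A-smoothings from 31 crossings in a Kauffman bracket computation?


We choose which 27 of 31 crossings get A-smoothings.
C(31, 27) = 31! / (27! * 4!)
= 31465

31465


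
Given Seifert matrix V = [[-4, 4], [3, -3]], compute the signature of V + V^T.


Step 1: V + V^T = [[-8, 7], [7, -6]]
Step 2: trace = -14, det = -1
Step 3: Discriminant = (-14)^2 - 4*(-1) = 200
Step 4: Eigenvalues: 0.0710678, -14.0711
Step 5: Signature = (# positive eigenvalues) - (# negative eigenvalues) = 0

0


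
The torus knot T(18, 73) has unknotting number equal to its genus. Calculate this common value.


For a torus knot T(p,q), both the unknotting number and genus equal (p-1)(q-1)/2.
= (18-1)(73-1)/2
= 17*72/2
= 1224/2 = 612

612


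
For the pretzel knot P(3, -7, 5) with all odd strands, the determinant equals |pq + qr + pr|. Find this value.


Step 1: Compute pq + qr + pr.
pq = 3*(-7) = -21
qr = (-7)*5 = -35
pr = 3*5 = 15
pq + qr + pr = -21 + (-35) + 15 = -41
Step 2: Take absolute value.
det(P(3,-7,5)) = |-41| = 41

41


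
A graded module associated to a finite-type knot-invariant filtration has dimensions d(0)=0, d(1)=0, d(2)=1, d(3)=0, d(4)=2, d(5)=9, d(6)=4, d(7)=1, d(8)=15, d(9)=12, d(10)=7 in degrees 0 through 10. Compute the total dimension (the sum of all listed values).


Total dimension = d(0) + d(1) + ... + d(10)
= 0 + 0 + 1 + 0 + 2 + 9 + 4 + 1 + 15 + 12 + 7
= 51

51


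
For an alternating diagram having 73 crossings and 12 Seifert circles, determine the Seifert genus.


For alternating knots, g = (c - s + 1)/2.
= (73 - 12 + 1)/2
= 62/2 = 31

31


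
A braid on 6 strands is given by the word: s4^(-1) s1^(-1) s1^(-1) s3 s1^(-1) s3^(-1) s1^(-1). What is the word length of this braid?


The word length counts the number of generators (including inverses).
Listing each generator: s4^(-1), s1^(-1), s1^(-1), s3, s1^(-1), s3^(-1), s1^(-1)
There are 7 generators in this braid word.

7


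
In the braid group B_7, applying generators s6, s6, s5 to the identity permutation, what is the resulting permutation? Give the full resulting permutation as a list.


Starting with identity [1, 2, 3, 4, 5, 6, 7].
Apply generators in sequence:
  After s6: [1, 2, 3, 4, 5, 7, 6]
  After s6: [1, 2, 3, 4, 5, 6, 7]
  After s5: [1, 2, 3, 4, 6, 5, 7]
Final permutation: [1, 2, 3, 4, 6, 5, 7]

[1, 2, 3, 4, 6, 5, 7]


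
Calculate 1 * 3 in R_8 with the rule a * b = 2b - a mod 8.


1 * 3 = 2*3 - 1 mod 8
= 6 - 1 mod 8
= 5 mod 8 = 5

5
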